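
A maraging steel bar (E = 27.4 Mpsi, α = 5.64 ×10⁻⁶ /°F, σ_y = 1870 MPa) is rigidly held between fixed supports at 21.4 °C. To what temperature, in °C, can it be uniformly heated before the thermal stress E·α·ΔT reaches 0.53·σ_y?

538 °C

E = 27.4 Mpsi = 188.9 GPa.
α = 5.64×10⁻⁶/°F × 9/5 = 10.2×10⁻⁶/K.
E·α·ΔT = 991.1 MPa ⇒ ΔT = 991.1 / (188.9×10³ × 10.2×10⁻⁶) = 516.8 K.
T = 21.4 + 516.8 = 538.2 °C.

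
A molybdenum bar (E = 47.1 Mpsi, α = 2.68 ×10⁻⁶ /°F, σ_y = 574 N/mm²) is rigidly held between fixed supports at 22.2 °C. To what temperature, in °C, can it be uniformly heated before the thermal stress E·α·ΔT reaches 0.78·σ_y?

308 °C

E = 47.1 Mpsi = 324.7 GPa.
α = 2.68×10⁻⁶/°F × 9/5 = 4.82×10⁻⁶/K.
σ_y = 574 N/mm² = 574.0 MPa.
E·α·ΔT = 447.7 MPa ⇒ ΔT = 447.7 / (324.7×10³ × 4.82×10⁻⁶) = 285.8 K.
T = 22.2 + 285.8 = 308.0 °C.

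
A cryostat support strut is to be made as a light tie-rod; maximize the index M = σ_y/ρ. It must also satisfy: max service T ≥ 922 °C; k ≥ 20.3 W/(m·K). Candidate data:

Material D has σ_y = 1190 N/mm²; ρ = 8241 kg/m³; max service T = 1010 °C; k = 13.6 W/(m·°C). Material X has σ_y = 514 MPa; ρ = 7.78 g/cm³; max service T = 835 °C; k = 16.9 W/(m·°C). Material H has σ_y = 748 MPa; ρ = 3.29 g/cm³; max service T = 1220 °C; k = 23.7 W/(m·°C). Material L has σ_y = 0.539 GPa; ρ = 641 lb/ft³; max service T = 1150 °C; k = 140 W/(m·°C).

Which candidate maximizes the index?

material H

Screen on constraints: max service T ≥ 922 °C; k ≥ 20.3 W/(m·K). Survivors: material H, material L.
Normalizing units and computing the index:
  material H: σ_y = 748.0 MPa, ρ = 3290 kg/m³
  material L: σ_y = 539.0 MPa, ρ = 10270 kg/m³
  material H: M = 227 kN·m/kg
  material L: M = 52.5 kN·m/kg
Material H ranks first.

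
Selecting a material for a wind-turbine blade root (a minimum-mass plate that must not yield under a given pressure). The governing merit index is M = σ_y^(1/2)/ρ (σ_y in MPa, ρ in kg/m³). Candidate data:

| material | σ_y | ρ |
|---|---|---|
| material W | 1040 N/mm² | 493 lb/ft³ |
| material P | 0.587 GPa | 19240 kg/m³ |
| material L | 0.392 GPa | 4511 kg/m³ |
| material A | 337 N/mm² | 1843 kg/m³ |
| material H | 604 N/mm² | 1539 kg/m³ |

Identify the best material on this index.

material H

After converting to SI:
  material W: σ_y = 1040 MPa, ρ = 7897 kg/m³
  material P: σ_y = 587.0 MPa, ρ = 19240 kg/m³
  material L: σ_y = 392.0 MPa, ρ = 4511 kg/m³
  material A: σ_y = 337.0 MPa, ρ = 1843 kg/m³
  material H: σ_y = 604.0 MPa, ρ = 1539 kg/m³
  material H: M = 16.0×10⁻³
  material A: M = 9.96×10⁻³
  material L: M = 4.39×10⁻³
  material W: M = 4.08×10⁻³
  material P: M = 1.26×10⁻³
Material H ranks first.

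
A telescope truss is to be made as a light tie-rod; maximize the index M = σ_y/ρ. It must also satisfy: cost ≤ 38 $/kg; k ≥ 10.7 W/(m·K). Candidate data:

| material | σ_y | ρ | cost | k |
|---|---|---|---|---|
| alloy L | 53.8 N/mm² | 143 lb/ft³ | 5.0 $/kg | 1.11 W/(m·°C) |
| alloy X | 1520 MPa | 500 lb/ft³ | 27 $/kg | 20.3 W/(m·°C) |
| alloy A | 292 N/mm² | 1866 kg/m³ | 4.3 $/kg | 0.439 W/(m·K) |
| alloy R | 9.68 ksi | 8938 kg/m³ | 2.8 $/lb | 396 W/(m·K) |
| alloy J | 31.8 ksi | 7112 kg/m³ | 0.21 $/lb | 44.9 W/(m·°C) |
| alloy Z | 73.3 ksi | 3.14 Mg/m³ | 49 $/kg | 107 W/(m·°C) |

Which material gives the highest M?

Screen on constraints: cost ≤ 38 $/kg; k ≥ 10.7 W/(m·K). Survivors: alloy X, alloy R, alloy J.
Putting every candidate on a common basis:
  alloy X: σ_y = 1520 MPa, ρ = 8009 kg/m³
  alloy R: σ_y = 66.74 MPa, ρ = 8938 kg/m³
  alloy J: σ_y = 219.3 MPa, ρ = 7112 kg/m³
  alloy X: M = 190 kN·m/kg
  alloy J: M = 30.8 kN·m/kg
  alloy R: M = 7.47 kN·m/kg
Highest index: alloy X.

alloy X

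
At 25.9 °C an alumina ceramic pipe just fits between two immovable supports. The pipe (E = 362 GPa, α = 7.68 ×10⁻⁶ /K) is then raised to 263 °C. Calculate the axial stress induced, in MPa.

ΔT = 237.1 K. Constrained thermal stress σ = E·α·ΔT = 362.0×10³ MPa × 7.68×10⁻⁶ × 237.1 = 659 MPa (compressive).

659 MPa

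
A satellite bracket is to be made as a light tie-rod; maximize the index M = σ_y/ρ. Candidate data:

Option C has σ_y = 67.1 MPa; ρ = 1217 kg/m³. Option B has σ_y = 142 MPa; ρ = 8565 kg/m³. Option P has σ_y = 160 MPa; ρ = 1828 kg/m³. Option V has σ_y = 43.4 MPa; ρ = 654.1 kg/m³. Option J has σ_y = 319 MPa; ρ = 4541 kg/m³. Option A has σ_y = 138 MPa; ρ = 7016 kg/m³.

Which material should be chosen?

Evaluate M for each candidate:
  option P: M = 87.5 kN·m/kg
  option J: M = 70.2 kN·m/kg
  option V: M = 66.4 kN·m/kg
  option C: M = 55.1 kN·m/kg
  option A: M = 19.7 kN·m/kg
  option B: M = 16.6 kN·m/kg
Highest index: option P.

option P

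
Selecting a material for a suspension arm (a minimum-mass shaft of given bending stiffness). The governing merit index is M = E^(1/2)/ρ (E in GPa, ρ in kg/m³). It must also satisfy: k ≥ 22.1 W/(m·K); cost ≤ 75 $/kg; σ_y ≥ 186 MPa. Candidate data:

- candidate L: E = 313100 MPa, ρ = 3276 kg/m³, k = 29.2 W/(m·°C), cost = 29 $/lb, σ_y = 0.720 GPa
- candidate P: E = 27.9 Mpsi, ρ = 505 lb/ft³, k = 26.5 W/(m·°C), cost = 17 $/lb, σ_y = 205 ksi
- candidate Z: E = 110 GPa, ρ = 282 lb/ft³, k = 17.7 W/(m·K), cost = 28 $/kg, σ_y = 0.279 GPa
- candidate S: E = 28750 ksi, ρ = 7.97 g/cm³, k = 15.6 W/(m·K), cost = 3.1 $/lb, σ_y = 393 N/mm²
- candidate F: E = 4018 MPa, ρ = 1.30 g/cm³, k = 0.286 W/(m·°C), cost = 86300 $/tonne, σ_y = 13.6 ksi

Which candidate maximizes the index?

Screen on constraints: k ≥ 22.1 W/(m·K); cost ≤ 75 $/kg; σ_y ≥ 186 MPa. Survivors: candidate L, candidate P.
After converting to SI:
  candidate L: E = 313.1 GPa, ρ = 3276 kg/m³
  candidate P: E = 192.4 GPa, ρ = 8089 kg/m³
  candidate L: M = 5.40×10⁻³
  candidate P: M = 1.71×10⁻³
Candidate L ranks first.

candidate L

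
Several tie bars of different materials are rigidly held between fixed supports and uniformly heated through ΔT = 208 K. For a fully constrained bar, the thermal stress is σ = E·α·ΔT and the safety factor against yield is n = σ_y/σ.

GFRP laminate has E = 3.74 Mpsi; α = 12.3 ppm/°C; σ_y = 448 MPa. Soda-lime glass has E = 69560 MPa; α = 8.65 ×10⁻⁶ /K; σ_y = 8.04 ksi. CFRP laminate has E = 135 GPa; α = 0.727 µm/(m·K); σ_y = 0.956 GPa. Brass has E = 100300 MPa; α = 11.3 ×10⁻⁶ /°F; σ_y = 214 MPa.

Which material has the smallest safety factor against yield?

soda-lime glass

Per material, after unit conversion:
  GFRP laminate: E = 25.79, α = 12.3, σ_y = 448.0 → σ = 66.0 MPa, n = 6.79
  soda-lime glass: E = 69.56, α = 8.65, σ_y = 55.43 → σ = 125 MPa, n = 0.443
  CFRP laminate: E = 135.0, α = 0.727, σ_y = 956.0 → σ = 20.4 MPa, n = 46.8
  brass: E = 100.3, α = 20.3, σ_y = 214.0 → σ = 424 MPa, n = 0.504
Soda-lime glass has the lowest safety factor, n = 0.443.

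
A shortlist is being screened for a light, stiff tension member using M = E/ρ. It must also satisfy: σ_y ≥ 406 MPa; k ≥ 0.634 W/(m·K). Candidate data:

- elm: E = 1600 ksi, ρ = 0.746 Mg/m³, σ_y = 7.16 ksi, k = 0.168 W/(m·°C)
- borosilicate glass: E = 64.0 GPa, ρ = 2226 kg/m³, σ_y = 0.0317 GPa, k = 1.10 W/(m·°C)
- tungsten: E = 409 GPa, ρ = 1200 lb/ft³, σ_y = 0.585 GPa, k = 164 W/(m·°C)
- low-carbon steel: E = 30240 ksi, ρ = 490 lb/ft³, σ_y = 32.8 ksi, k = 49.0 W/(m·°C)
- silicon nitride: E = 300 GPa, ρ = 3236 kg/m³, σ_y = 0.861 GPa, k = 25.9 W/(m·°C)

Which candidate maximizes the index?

silicon nitride

Screen on constraints: σ_y ≥ 406 MPa; k ≥ 0.634 W/(m·K). Survivors: tungsten, silicon nitride.
Putting every candidate on a common basis:
  tungsten: E = 409.0 GPa, ρ = 19220 kg/m³
  silicon nitride: E = 300.0 GPa, ρ = 3236 kg/m³
  silicon nitride: M = 92.7 MN·m/kg
  tungsten: M = 21.3 MN·m/kg
The maximum is for silicon nitride.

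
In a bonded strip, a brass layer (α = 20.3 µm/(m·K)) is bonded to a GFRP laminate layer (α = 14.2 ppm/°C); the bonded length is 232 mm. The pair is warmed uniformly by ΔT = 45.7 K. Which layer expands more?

brass

α(brass) = 20.3×10⁻⁶/K vs α(GFRP laminate) = 14.2×10⁻⁶/K.
Higher α expands more for the same ΔT: brass.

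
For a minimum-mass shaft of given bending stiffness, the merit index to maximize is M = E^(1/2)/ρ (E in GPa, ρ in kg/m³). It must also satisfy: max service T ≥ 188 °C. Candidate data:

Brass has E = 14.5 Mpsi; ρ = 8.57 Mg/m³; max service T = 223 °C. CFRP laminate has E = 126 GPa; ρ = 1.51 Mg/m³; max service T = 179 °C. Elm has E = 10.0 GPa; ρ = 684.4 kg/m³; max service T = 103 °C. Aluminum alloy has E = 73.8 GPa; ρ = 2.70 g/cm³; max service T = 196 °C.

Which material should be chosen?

Screen on constraints: max service T ≥ 188 °C. Survivors: brass, aluminum alloy.
In SI units:
  brass: E = 99.97 GPa, ρ = 8570 kg/m³
  aluminum alloy: E = 73.80 GPa, ρ = 2700 kg/m³
  aluminum alloy: M = 3.18×10⁻³
  brass: M = 1.17×10⁻³
Highest index: aluminum alloy.

aluminum alloy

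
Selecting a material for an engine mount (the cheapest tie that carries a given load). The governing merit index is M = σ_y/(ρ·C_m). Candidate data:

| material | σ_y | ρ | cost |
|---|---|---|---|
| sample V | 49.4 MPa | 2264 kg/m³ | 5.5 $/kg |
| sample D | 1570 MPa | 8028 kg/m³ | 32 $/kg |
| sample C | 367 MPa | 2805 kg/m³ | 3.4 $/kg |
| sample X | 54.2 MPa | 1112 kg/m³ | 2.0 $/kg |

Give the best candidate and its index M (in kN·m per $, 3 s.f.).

sample C, M = 38.5 kN·m per $

Evaluate M for each candidate:
  sample C: M = 38.5 kN·m per $
  sample X: M = 24.4 kN·m per $
  sample D: M = 6.11 kN·m per $
  sample V: M = 3.97 kN·m per $
Highest index: sample C.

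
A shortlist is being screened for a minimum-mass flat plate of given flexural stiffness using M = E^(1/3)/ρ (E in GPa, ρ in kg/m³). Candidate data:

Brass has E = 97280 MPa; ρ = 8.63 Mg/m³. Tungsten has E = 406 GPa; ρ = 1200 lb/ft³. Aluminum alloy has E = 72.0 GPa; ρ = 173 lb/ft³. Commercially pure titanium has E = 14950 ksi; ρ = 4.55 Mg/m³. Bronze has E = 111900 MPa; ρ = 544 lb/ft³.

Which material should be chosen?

aluminum alloy

Putting every candidate on a common basis:
  brass: E = 97.28 GPa, ρ = 8630 kg/m³
  tungsten: E = 406.0 GPa, ρ = 19220 kg/m³
  aluminum alloy: E = 72.00 GPa, ρ = 2771 kg/m³
  commercially pure titanium: E = 103.1 GPa, ρ = 4550 kg/m³
  bronze: E = 111.9 GPa, ρ = 8714 kg/m³
  aluminum alloy: M = 1.50×10⁻³
  commercially pure titanium: M = 1.03×10⁻³
  bronze: M = 0.553×10⁻³
  brass: M = 0.533×10⁻³
  tungsten: M = 0.385×10⁻³
Aluminum alloy ranks first.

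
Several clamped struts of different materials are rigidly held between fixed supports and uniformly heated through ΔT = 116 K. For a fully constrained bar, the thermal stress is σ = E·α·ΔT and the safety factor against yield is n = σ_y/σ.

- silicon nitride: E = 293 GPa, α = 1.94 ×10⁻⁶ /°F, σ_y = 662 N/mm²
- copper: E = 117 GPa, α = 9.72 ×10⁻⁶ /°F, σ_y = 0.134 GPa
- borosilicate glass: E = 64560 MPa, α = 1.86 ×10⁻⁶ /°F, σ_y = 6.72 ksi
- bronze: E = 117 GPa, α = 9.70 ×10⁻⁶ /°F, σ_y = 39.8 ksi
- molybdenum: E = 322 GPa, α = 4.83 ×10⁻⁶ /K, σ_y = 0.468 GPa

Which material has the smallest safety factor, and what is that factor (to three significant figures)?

In consistent units (E in GPa, α in ×10⁻⁶/K, σ_y in MPa):
  silicon nitride: E = 293.0, α = 3.49, σ_y = 662.0 → σ = 119 MPa, n = 5.58
  copper: E = 117.0, α = 17.5, σ_y = 134.0 → σ = 237 MPa, n = 0.564
  borosilicate glass: E = 64.56, α = 3.35, σ_y = 46.33 → σ = 25.1 MPa, n = 1.85
  bronze: E = 117.0, α = 17.5, σ_y = 274.4 → σ = 237 MPa, n = 1.16
  molybdenum: E = 322.0, α = 4.83, σ_y = 468.0 → σ = 180 MPa, n = 2.59
Smallest n: copper with n = 0.564.

copper, n = 0.564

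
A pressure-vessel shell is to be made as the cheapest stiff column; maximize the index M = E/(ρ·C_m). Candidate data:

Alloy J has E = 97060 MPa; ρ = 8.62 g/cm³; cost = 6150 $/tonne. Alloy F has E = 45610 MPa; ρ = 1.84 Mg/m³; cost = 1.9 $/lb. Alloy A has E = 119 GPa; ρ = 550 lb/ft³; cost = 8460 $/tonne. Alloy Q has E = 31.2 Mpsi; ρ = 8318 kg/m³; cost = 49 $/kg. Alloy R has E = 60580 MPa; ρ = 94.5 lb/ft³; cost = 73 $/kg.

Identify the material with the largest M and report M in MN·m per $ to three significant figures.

In SI units:
  alloy J: E = 97.06 GPa, ρ = 8620 kg/m³, cost = 6.150 $/kg
  alloy F: E = 45.61 GPa, ρ = 1840 kg/m³, cost = 4.189 $/kg
  alloy A: E = 119.0 GPa, ρ = 8810 kg/m³, cost = 8.460 $/kg
  alloy Q: E = 215.1 GPa, ρ = 8318 kg/m³, cost = 49.00 $/kg
  alloy R: E = 60.58 GPa, ρ = 1514 kg/m³, cost = 73.00 $/kg
  alloy F: M = 5.92 MN·m per $
  alloy J: M = 1.83 MN·m per $
  alloy A: M = 1.60 MN·m per $
  alloy R: M = 0.548 MN·m per $
  alloy Q: M = 0.528 MN·m per $
Alloy F has the largest M.

alloy F, M = 5.92 MN·m per $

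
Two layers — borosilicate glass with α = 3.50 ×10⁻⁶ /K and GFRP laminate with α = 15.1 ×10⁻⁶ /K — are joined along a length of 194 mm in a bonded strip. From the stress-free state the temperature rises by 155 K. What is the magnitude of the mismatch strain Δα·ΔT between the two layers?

Δα = |3.50 − 15.1|×10⁻⁶/K = 11.6×10⁻⁶/K.
Mismatch strain = Δα·ΔT = 11.6×10⁻⁶ × 155.0 = 1.80×10⁻³.

1.80×10⁻³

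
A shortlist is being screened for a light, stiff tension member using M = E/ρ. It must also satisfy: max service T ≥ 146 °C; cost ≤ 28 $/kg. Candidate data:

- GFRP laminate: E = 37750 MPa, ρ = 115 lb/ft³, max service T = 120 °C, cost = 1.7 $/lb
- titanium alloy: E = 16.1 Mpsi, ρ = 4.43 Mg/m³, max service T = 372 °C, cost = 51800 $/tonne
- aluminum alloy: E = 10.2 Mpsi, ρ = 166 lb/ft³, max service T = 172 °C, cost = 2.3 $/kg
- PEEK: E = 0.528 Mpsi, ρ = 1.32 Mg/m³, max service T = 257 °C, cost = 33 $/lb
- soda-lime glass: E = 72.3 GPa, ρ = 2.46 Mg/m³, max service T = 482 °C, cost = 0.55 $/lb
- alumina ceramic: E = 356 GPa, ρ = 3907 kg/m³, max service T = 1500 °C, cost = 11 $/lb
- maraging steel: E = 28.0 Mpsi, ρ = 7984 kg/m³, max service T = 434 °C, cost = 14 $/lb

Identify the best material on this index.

Screen on constraints: max service T ≥ 146 °C; cost ≤ 28 $/kg. Survivors: aluminum alloy, soda-lime glass, alumina ceramic.
Normalizing units and computing the index:
  aluminum alloy: E = 70.33 GPa, ρ = 2659 kg/m³
  soda-lime glass: E = 72.30 GPa, ρ = 2460 kg/m³
  alumina ceramic: E = 356.0 GPa, ρ = 3907 kg/m³
  alumina ceramic: M = 91.1 MN·m/kg
  soda-lime glass: M = 29.4 MN·m/kg
  aluminum alloy: M = 26.4 MN·m/kg
Highest index: alumina ceramic.

alumina ceramic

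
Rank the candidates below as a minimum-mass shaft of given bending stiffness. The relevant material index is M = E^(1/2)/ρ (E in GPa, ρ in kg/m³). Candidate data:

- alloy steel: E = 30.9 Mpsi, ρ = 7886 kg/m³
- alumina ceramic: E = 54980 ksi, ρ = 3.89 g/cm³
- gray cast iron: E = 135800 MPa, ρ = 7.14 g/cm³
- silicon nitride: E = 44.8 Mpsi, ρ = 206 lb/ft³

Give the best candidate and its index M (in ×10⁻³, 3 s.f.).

After converting to SI:
  alloy steel: E = 213.0 GPa, ρ = 7886 kg/m³
  alumina ceramic: E = 379.1 GPa, ρ = 3890 kg/m³
  gray cast iron: E = 135.8 GPa, ρ = 7140 kg/m³
  silicon nitride: E = 308.9 GPa, ρ = 3300 kg/m³
  silicon nitride: M = 5.33×10⁻³
  alumina ceramic: M = 5.01×10⁻³
  alloy steel: M = 1.85×10⁻³
  gray cast iron: M = 1.63×10⁻³
The maximum is for silicon nitride.

silicon nitride, M = 5.33×10⁻³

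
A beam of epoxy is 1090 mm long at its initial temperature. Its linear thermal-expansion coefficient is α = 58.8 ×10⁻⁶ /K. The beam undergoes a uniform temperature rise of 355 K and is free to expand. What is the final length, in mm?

1112.8 mm

ΔL = α·L₀·ΔT = 58.8×10⁻⁶ × 1090 mm × 355.0 K = 22.8 mm.
L = L₀ + ΔL = 1090 + 22.8 = 1112.8 mm.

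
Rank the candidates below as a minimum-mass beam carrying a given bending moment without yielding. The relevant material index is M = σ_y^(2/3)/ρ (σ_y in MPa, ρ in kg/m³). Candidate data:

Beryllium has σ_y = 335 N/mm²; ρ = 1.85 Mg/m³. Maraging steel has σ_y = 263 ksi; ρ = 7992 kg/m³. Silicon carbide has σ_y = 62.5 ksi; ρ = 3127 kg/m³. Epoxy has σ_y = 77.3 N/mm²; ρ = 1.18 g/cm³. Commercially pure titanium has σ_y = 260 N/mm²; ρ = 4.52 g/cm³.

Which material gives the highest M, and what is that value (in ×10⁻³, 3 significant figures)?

beryllium, M = 26.1×10⁻³

Putting every candidate on a common basis:
  beryllium: σ_y = 335.0 MPa, ρ = 1850 kg/m³
  maraging steel: σ_y = 1813 MPa, ρ = 7992 kg/m³
  silicon carbide: σ_y = 430.9 MPa, ρ = 3127 kg/m³
  epoxy: σ_y = 77.30 MPa, ρ = 1180 kg/m³
  commercially pure titanium: σ_y = 260.0 MPa, ρ = 4520 kg/m³
  beryllium: M = 26.1×10⁻³
  maraging steel: M = 18.6×10⁻³
  silicon carbide: M = 18.2×10⁻³
  epoxy: M = 15.4×10⁻³
  commercially pure titanium: M = 9.01×10⁻³
The maximum is for beryllium.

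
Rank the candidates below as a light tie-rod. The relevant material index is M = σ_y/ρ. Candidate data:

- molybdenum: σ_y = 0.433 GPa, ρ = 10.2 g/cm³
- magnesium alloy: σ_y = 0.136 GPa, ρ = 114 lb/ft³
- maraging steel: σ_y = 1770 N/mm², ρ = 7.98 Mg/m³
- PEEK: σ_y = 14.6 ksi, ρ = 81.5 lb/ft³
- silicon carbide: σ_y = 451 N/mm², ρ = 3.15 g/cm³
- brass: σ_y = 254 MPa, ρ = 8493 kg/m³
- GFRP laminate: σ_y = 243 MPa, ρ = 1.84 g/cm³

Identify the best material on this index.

Convert each candidate to consistent units, then evaluate M:
  molybdenum: σ_y = 433.0 MPa, ρ = 10200 kg/m³
  magnesium alloy: σ_y = 136.0 MPa, ρ = 1826 kg/m³
  maraging steel: σ_y = 1770 MPa, ρ = 7980 kg/m³
  PEEK: σ_y = 100.7 MPa, ρ = 1306 kg/m³
  silicon carbide: σ_y = 451.0 MPa, ρ = 3150 kg/m³
  brass: σ_y = 254.0 MPa, ρ = 8493 kg/m³
  GFRP laminate: σ_y = 243.0 MPa, ρ = 1840 kg/m³
  maraging steel: M = 222 kN·m/kg
  silicon carbide: M = 143 kN·m/kg
  GFRP laminate: M = 132 kN·m/kg
  PEEK: M = 77.1 kN·m/kg
  magnesium alloy: M = 74.5 kN·m/kg
  molybdenum: M = 42.5 kN·m/kg
  brass: M = 29.9 kN·m/kg
Maraging steel ranks first.

maraging steel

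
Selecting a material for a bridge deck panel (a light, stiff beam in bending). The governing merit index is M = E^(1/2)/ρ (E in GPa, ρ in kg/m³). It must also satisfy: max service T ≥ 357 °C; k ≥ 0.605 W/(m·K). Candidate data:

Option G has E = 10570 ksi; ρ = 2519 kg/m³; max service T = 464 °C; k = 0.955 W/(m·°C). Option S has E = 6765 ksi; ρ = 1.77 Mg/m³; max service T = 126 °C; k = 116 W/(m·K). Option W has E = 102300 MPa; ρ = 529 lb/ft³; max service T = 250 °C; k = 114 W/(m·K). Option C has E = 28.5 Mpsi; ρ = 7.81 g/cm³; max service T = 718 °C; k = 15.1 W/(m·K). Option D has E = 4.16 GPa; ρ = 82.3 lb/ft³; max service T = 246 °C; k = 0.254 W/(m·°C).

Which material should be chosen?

Screen on constraints: max service T ≥ 357 °C; k ≥ 0.605 W/(m·K). Survivors: option G, option C.
In SI units:
  option G: E = 72.88 GPa, ρ = 2519 kg/m³
  option C: E = 196.5 GPa, ρ = 7810 kg/m³
  option G: M = 3.39×10⁻³
  option C: M = 1.79×10⁻³
Highest index: option G.

option G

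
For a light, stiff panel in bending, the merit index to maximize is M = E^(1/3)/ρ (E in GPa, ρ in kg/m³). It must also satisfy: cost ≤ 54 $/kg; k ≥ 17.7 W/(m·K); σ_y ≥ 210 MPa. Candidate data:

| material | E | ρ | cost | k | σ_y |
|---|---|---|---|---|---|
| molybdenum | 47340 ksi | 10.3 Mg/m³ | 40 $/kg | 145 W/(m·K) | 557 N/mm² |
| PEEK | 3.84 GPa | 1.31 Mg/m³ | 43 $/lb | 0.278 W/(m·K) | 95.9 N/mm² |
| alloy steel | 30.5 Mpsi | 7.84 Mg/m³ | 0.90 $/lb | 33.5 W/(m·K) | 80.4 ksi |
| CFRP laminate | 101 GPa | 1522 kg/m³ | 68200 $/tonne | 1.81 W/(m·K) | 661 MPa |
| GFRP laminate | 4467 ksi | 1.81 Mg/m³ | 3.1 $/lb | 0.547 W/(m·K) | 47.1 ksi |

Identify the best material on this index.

alloy steel

Screen on constraints: cost ≤ 54 $/kg; k ≥ 17.7 W/(m·K); σ_y ≥ 210 MPa. Survivors: molybdenum, alloy steel.
In SI units:
  molybdenum: E = 326.4 GPa, ρ = 10300 kg/m³
  alloy steel: E = 210.3 GPa, ρ = 7840 kg/m³
  alloy steel: M = 0.759×10⁻³
  molybdenum: M = 0.668×10⁻³
Alloy steel has the largest M.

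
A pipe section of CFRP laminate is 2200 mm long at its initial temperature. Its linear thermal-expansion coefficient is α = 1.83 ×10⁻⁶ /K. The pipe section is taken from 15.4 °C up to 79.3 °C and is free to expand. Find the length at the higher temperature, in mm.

ΔT = 79.3 − 15.4 = 63.90 K.
ΔL = α·L₀·ΔT = 1.83×10⁻⁶ × 2200 mm × 63.90 K = 0.257 mm.
L = L₀ + ΔL = 2200 + 0.257 = 2200.3 mm.

2200.3 mm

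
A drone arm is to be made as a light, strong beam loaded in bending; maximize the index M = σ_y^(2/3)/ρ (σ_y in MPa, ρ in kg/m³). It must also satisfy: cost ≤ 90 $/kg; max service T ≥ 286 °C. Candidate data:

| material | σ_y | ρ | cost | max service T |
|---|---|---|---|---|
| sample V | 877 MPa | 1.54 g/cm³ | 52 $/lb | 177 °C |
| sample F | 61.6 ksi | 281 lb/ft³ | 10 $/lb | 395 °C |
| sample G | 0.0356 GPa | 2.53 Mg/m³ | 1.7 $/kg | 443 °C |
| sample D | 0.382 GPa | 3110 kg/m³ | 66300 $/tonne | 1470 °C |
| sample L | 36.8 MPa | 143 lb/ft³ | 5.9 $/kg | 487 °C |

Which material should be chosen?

Screen on constraints: cost ≤ 90 $/kg; max service T ≥ 286 °C. Survivors: sample F, sample G, sample D, sample L.
Putting every candidate on a common basis:
  sample F: σ_y = 424.7 MPa, ρ = 4501 kg/m³
  sample G: σ_y = 35.60 MPa, ρ = 2530 kg/m³
  sample D: σ_y = 382.0 MPa, ρ = 3110 kg/m³
  sample L: σ_y = 36.80 MPa, ρ = 2291 kg/m³
  sample D: M = 16.9×10⁻³
  sample F: M = 12.6×10⁻³
  sample L: M = 4.83×10⁻³
  sample G: M = 4.28×10⁻³
Sample D ranks first.

sample D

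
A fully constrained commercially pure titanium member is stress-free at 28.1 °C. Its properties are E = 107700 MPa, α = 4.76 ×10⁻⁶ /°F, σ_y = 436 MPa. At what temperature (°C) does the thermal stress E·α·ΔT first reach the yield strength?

501 °C

E = 107700 MPa = 107.7 GPa.
α = 4.76×10⁻⁶/°F × 9/5 = 8.57×10⁻⁶/K.
E·α·ΔT = 436.0 MPa ⇒ ΔT = 436.0 / (107.7×10³ × 8.57×10⁻⁶) = 472.5 K.
T = 28.1 + 472.5 = 500.6 °C.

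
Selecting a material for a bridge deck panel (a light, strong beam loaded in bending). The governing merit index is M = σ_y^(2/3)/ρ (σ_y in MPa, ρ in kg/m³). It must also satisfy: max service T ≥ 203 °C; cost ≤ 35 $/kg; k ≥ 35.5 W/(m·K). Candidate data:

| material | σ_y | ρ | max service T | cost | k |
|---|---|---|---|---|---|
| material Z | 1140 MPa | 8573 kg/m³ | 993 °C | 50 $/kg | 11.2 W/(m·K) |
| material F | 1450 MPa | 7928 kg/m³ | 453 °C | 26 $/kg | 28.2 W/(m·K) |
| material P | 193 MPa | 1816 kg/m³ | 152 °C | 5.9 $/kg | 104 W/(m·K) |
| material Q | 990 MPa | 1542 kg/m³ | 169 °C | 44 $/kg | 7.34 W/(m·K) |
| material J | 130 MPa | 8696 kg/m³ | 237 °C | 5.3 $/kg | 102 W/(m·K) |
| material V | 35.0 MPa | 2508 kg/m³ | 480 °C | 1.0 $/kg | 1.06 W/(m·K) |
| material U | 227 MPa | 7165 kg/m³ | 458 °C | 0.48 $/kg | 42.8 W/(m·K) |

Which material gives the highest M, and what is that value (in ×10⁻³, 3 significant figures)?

Screen on constraints: max service T ≥ 203 °C; cost ≤ 35 $/kg; k ≥ 35.5 W/(m·K). Survivors: material J, material U.
Evaluate M for each candidate:
  material U: M = 5.19×10⁻³
  material J: M = 2.95×10⁻³
Highest index: material U.

material U, M = 5.19×10⁻³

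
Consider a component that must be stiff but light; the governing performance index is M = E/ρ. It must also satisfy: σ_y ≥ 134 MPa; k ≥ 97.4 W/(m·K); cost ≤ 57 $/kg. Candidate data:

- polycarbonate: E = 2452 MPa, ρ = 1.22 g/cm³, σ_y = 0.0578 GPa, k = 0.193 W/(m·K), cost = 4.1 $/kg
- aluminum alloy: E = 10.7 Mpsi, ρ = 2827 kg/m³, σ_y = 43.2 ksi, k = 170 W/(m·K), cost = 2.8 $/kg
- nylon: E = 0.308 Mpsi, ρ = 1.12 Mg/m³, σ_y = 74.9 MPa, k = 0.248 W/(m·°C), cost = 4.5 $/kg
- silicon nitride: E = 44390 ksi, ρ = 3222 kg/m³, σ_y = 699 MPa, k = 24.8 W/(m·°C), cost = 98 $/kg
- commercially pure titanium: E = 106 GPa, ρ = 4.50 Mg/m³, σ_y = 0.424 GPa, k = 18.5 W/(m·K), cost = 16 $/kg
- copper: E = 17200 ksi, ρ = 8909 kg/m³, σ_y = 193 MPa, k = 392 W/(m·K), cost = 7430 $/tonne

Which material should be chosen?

Screen on constraints: σ_y ≥ 134 MPa; k ≥ 97.4 W/(m·K); cost ≤ 57 $/kg. Survivors: aluminum alloy, copper.
Normalizing units and computing the index:
  aluminum alloy: E = 73.77 GPa, ρ = 2827 kg/m³
  copper: E = 118.6 GPa, ρ = 8909 kg/m³
  aluminum alloy: M = 26.1 MN·m/kg
  copper: M = 13.3 MN·m/kg
The maximum is for aluminum alloy.

aluminum alloy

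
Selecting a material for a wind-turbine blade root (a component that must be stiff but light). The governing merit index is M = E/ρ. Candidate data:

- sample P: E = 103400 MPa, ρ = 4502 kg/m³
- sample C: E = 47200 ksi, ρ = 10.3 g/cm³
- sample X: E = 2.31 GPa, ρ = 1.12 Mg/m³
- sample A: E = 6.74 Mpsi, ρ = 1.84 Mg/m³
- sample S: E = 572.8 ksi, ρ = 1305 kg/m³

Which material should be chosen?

Convert each candidate to consistent units, then evaluate M:
  sample P: E = 103.4 GPa, ρ = 4502 kg/m³
  sample C: E = 325.4 GPa, ρ = 10300 kg/m³
  sample X: E = 2.310 GPa, ρ = 1120 kg/m³
  sample A: E = 46.47 GPa, ρ = 1840 kg/m³
  sample S: E = 3.949 GPa, ρ = 1305 kg/m³
  sample C: M = 31.6 MN·m/kg
  sample A: M = 25.3 MN·m/kg
  sample P: M = 23.0 MN·m/kg
  sample S: M = 3.03 MN·m/kg
  sample X: M = 2.06 MN·m/kg
The maximum is for sample C.

sample C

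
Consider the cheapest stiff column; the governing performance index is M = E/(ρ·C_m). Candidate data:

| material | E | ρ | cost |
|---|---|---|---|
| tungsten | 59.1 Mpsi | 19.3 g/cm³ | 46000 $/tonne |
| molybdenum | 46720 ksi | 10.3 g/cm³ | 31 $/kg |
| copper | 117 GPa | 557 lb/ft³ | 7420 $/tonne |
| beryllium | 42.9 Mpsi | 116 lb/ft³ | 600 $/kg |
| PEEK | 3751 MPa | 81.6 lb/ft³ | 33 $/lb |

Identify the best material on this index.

Convert each candidate to consistent units, then evaluate M:
  tungsten: E = 407.5 GPa, ρ = 19300 kg/m³, cost = 46.00 $/kg
  molybdenum: E = 322.1 GPa, ρ = 10300 kg/m³, cost = 31.00 $/kg
  copper: E = 117.0 GPa, ρ = 8922 kg/m³, cost = 7.420 $/kg
  beryllium: E = 295.8 GPa, ρ = 1858 kg/m³, cost = 600.0 $/kg
  PEEK: E = 3.751 GPa, ρ = 1307 kg/m³, cost = 72.75 $/kg
  copper: M = 1.77 MN·m per $
  molybdenum: M = 1.01 MN·m per $
  tungsten: M = 0.459 MN·m per $
  beryllium: M = 0.265 MN·m per $
  PEEK: M = 0.0394 MN·m per $
The maximum is for copper.

copper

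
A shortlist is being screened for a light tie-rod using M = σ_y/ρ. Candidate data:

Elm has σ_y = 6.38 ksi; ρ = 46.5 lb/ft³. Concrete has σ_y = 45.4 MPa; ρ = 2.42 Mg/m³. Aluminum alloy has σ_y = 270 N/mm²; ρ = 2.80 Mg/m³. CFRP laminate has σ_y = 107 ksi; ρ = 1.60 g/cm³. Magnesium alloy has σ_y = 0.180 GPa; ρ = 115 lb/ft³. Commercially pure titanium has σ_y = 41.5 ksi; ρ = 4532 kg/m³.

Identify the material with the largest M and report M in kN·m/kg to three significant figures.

After converting to SI:
  elm: σ_y = 43.99 MPa, ρ = 744.9 kg/m³
  concrete: σ_y = 45.40 MPa, ρ = 2420 kg/m³
  aluminum alloy: σ_y = 270.0 MPa, ρ = 2800 kg/m³
  CFRP laminate: σ_y = 737.7 MPa, ρ = 1600 kg/m³
  magnesium alloy: σ_y = 180.0 MPa, ρ = 1842 kg/m³
  commercially pure titanium: σ_y = 286.1 MPa, ρ = 4532 kg/m³
  CFRP laminate: M = 461 kN·m/kg
  magnesium alloy: M = 97.7 kN·m/kg
  aluminum alloy: M = 96.4 kN·m/kg
  commercially pure titanium: M = 63.1 kN·m/kg
  elm: M = 59.1 kN·m/kg
  concrete: M = 18.8 kN·m/kg
Highest index: CFRP laminate.

CFRP laminate, M = 461 kN·m/kg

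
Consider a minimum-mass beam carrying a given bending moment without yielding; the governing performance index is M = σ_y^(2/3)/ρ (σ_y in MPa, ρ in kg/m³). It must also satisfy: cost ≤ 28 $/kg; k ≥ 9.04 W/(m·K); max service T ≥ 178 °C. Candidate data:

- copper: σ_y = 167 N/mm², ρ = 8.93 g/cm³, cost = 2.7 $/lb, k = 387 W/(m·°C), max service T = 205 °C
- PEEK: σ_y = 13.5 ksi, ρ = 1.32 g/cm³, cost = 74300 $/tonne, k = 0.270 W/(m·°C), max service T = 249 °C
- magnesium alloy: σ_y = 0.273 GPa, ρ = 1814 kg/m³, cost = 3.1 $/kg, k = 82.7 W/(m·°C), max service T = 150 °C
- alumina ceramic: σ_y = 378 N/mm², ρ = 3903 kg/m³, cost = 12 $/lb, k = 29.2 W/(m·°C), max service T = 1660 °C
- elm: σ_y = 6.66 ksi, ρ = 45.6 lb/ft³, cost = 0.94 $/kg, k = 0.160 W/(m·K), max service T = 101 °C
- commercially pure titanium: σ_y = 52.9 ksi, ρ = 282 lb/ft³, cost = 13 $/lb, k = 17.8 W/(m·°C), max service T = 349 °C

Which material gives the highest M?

Screen on constraints: cost ≤ 28 $/kg; k ≥ 9.04 W/(m·K); max service T ≥ 178 °C. Survivors: copper, alumina ceramic.
Putting every candidate on a common basis:
  copper: σ_y = 167.0 MPa, ρ = 8930 kg/m³
  alumina ceramic: σ_y = 378.0 MPa, ρ = 3903 kg/m³
  alumina ceramic: M = 13.4×10⁻³
  copper: M = 3.40×10⁻³
The maximum is for alumina ceramic.

alumina ceramic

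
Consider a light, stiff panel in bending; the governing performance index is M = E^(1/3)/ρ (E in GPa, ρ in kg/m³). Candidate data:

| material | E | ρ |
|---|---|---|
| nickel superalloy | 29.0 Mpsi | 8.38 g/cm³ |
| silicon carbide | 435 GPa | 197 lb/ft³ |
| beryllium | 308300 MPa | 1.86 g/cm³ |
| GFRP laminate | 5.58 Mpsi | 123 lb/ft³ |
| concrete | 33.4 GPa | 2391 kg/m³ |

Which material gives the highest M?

Convert each candidate to consistent units, then evaluate M:
  nickel superalloy: E = 199.9 GPa, ρ = 8380 kg/m³
  silicon carbide: E = 435.0 GPa, ρ = 3156 kg/m³
  beryllium: E = 308.3 GPa, ρ = 1860 kg/m³
  GFRP laminate: E = 38.47 GPa, ρ = 1970 kg/m³
  concrete: E = 33.40 GPa, ρ = 2391 kg/m³
  beryllium: M = 3.63×10⁻³
  silicon carbide: M = 2.40×10⁻³
  GFRP laminate: M = 1.71×10⁻³
  concrete: M = 1.35×10⁻³
  nickel superalloy: M = 0.698×10⁻³
Beryllium has the largest M.

beryllium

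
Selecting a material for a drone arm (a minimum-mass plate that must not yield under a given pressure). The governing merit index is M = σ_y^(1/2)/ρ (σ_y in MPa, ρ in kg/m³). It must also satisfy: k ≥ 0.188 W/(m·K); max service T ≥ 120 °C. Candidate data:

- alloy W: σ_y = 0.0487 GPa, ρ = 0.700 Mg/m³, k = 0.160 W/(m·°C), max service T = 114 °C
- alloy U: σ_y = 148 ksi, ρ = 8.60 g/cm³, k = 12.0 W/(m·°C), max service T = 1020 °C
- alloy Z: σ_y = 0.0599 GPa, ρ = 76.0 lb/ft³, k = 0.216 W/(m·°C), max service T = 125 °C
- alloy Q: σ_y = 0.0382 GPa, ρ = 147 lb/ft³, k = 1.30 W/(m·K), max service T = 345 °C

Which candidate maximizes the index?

alloy Z

Screen on constraints: k ≥ 0.188 W/(m·K); max service T ≥ 120 °C. Survivors: alloy U, alloy Z, alloy Q.
In SI units:
  alloy U: σ_y = 1020 MPa, ρ = 8600 kg/m³
  alloy Z: σ_y = 59.90 MPa, ρ = 1217 kg/m³
  alloy Q: σ_y = 38.20 MPa, ρ = 2355 kg/m³
  alloy Z: M = 6.36×10⁻³
  alloy U: M = 3.71×10⁻³
  alloy Q: M = 2.62×10⁻³
Alloy Z ranks first.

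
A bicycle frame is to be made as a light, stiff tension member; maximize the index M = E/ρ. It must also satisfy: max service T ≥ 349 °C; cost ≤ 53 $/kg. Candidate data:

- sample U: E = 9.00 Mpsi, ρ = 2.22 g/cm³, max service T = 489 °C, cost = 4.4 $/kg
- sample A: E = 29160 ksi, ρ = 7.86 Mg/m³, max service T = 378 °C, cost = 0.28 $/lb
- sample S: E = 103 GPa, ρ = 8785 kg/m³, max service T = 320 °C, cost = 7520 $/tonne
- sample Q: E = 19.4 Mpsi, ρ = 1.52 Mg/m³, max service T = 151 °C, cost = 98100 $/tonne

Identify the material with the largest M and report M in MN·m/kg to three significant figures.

Screen on constraints: max service T ≥ 349 °C; cost ≤ 53 $/kg. Survivors: sample U, sample A.
Normalizing units and computing the index:
  sample U: E = 62.05 GPa, ρ = 2220 kg/m³
  sample A: E = 201.1 GPa, ρ = 7860 kg/m³
  sample U: M = 28.0 MN·m/kg
  sample A: M = 25.6 MN·m/kg
Highest index: sample U.

sample U, M = 28.0 MN·m/kg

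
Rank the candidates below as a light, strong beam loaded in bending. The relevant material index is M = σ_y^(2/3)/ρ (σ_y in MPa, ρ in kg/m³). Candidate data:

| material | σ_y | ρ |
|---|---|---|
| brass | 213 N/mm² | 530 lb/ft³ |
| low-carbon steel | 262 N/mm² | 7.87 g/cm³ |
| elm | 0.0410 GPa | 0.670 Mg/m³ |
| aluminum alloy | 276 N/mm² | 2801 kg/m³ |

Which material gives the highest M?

In SI units:
  brass: σ_y = 213.0 MPa, ρ = 8490 kg/m³
  low-carbon steel: σ_y = 262.0 MPa, ρ = 7870 kg/m³
  elm: σ_y = 41.00 MPa, ρ = 670.0 kg/m³
  aluminum alloy: σ_y = 276.0 MPa, ρ = 2801 kg/m³
  elm: M = 17.7×10⁻³
  aluminum alloy: M = 15.1×10⁻³
  low-carbon steel: M = 5.20×10⁻³
  brass: M = 4.20×10⁻³
Elm has the largest M.

elm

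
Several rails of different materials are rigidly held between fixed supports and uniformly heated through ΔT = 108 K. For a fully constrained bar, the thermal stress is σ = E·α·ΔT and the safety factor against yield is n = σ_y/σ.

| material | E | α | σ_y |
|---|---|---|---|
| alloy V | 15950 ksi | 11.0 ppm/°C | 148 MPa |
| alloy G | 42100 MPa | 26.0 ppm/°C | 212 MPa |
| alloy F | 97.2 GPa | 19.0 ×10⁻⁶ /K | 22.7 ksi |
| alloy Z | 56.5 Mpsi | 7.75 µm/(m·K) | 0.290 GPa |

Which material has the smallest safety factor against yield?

alloy F

Per material, after unit conversion:
  alloy V: E = 110.0, α = 11.0, σ_y = 148.0 → σ = 131 MPa, n = 1.13
  alloy G: E = 42.10, α = 26.0, σ_y = 212.0 → σ = 118 MPa, n = 1.79
  alloy F: E = 97.20, α = 19.0, σ_y = 156.5 → σ = 199 MPa, n = 0.785
  alloy Z: E = 389.6, α = 7.75, σ_y = 290.0 → σ = 326 MPa, n = 0.889
The minimum is alloy F at n = 0.785.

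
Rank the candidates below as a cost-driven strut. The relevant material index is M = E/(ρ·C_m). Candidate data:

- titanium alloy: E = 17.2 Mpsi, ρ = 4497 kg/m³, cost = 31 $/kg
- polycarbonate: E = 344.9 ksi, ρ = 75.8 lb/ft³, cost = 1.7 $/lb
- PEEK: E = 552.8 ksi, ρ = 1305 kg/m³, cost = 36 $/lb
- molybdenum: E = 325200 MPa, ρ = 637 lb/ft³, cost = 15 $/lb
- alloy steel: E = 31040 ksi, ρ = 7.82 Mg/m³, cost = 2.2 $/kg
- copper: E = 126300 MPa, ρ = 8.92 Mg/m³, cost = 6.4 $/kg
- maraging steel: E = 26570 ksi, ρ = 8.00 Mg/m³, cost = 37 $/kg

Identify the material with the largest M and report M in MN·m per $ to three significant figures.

alloy steel, M = 12.4 MN·m per $

Putting every candidate on a common basis:
  titanium alloy: E = 118.6 GPa, ρ = 4497 kg/m³, cost = 31.00 $/kg
  polycarbonate: E = 2.378 GPa, ρ = 1214 kg/m³, cost = 3.748 $/kg
  PEEK: E = 3.811 GPa, ρ = 1305 kg/m³, cost = 79.37 $/kg
  molybdenum: E = 325.2 GPa, ρ = 10200 kg/m³, cost = 33.07 $/kg
  alloy steel: E = 214.0 GPa, ρ = 7820 kg/m³, cost = 2.200 $/kg
  copper: E = 126.3 GPa, ρ = 8920 kg/m³, cost = 6.400 $/kg
  maraging steel: E = 183.2 GPa, ρ = 8000 kg/m³, cost = 37.00 $/kg
  alloy steel: M = 12.4 MN·m per $
  copper: M = 2.21 MN·m per $
  molybdenum: M = 0.964 MN·m per $
  titanium alloy: M = 0.851 MN·m per $
  maraging steel: M = 0.619 MN·m per $
  polycarbonate: M = 0.523 MN·m per $
  PEEK: M = 0.0368 MN·m per $
The maximum is for alloy steel.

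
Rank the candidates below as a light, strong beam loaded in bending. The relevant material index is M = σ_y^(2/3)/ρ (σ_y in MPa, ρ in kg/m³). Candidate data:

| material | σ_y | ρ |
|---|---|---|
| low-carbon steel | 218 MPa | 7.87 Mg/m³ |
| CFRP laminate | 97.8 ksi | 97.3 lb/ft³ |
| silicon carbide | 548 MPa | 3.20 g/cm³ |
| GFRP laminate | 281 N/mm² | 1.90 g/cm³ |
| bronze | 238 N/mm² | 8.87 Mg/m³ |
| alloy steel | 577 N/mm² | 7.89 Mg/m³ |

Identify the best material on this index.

In SI units:
  low-carbon steel: σ_y = 218.0 MPa, ρ = 7870 kg/m³
  CFRP laminate: σ_y = 674.3 MPa, ρ = 1559 kg/m³
  silicon carbide: σ_y = 548.0 MPa, ρ = 3200 kg/m³
  GFRP laminate: σ_y = 281.0 MPa, ρ = 1900 kg/m³
  bronze: σ_y = 238.0 MPa, ρ = 8870 kg/m³
  alloy steel: σ_y = 577.0 MPa, ρ = 7890 kg/m³
  CFRP laminate: M = 49.3×10⁻³
  GFRP laminate: M = 22.6×10⁻³
  silicon carbide: M = 20.9×10⁻³
  alloy steel: M = 8.78×10⁻³
  low-carbon steel: M = 4.60×10⁻³
  bronze: M = 4.33×10⁻³
CFRP laminate ranks first.

CFRP laminate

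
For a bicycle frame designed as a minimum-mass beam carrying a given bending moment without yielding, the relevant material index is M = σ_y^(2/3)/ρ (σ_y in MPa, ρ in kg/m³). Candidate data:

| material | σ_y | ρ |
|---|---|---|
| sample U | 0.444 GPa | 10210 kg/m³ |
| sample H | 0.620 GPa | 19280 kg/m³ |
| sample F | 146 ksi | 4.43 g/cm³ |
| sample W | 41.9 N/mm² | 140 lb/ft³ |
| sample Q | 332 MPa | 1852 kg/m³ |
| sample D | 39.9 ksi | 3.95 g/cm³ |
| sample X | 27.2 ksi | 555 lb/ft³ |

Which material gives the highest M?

After converting to SI:
  sample U: σ_y = 444.0 MPa, ρ = 10210 kg/m³
  sample H: σ_y = 620.0 MPa, ρ = 19280 kg/m³
  sample F: σ_y = 1007 MPa, ρ = 4430 kg/m³
  sample W: σ_y = 41.90 MPa, ρ = 2243 kg/m³
  sample Q: σ_y = 332.0 MPa, ρ = 1852 kg/m³
  sample D: σ_y = 275.1 MPa, ρ = 3950 kg/m³
  sample X: σ_y = 187.5 MPa, ρ = 8890 kg/m³
  sample Q: M = 25.9×10⁻³
  sample F: M = 22.7×10⁻³
  sample D: M = 10.7×10⁻³
  sample U: M = 5.70×10⁻³
  sample W: M = 5.38×10⁻³
  sample H: M = 3.77×10⁻³
  sample X: M = 3.69×10⁻³
Highest index: sample Q.

sample Q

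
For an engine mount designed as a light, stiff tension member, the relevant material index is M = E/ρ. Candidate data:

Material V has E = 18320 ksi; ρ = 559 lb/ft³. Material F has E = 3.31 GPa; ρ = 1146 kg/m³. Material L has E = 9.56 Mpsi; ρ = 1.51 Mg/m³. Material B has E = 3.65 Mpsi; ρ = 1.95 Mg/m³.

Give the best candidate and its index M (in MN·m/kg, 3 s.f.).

Convert each candidate to consistent units, then evaluate M:
  material V: E = 126.3 GPa, ρ = 8954 kg/m³
  material F: E = 3.310 GPa, ρ = 1146 kg/m³
  material L: E = 65.91 GPa, ρ = 1510 kg/m³
  material B: E = 25.17 GPa, ρ = 1950 kg/m³
  material L: M = 43.7 MN·m/kg
  material V: M = 14.1 MN·m/kg
  material B: M = 12.9 MN·m/kg
  material F: M = 2.89 MN·m/kg
Material L has the largest M.

material L, M = 43.7 MN·m/kg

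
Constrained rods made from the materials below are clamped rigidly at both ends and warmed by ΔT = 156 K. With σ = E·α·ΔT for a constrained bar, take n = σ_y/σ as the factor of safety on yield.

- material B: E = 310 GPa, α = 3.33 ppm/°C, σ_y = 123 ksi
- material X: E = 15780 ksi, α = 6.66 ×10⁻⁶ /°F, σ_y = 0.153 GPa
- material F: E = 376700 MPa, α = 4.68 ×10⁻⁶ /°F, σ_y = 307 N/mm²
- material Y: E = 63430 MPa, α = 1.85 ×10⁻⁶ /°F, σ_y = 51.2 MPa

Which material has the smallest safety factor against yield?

With everything in SI (GPa, ×10⁻⁶/K, MPa):
  material B: E = 310.0, α = 3.33, σ_y = 848.1 → σ = 161 MPa, n = 5.27
  material X: E = 108.8, α = 12.0, σ_y = 153.0 → σ = 203 MPa, n = 0.752
  material F: E = 376.7, α = 8.42, σ_y = 307.0 → σ = 495 MPa, n = 0.620
  material Y: E = 63.43, α = 3.33, σ_y = 51.20 → σ = 33.0 MPa, n = 1.55
Smallest n: material F with n = 0.620.

material F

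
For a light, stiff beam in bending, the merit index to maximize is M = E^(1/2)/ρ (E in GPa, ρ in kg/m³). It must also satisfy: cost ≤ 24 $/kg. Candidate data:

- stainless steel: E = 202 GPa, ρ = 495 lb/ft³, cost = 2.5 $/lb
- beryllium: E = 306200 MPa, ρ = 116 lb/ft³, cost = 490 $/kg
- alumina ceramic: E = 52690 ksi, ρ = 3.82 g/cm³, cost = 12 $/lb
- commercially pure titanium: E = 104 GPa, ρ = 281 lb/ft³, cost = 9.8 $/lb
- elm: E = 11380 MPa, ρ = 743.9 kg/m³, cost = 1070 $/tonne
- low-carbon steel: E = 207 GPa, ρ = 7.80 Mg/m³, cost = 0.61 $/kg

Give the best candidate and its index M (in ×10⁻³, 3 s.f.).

Screen on constraints: cost ≤ 24 $/kg. Survivors: stainless steel, commercially pure titanium, elm, low-carbon steel.
Convert each candidate to consistent units, then evaluate M:
  stainless steel: E = 202.0 GPa, ρ = 7929 kg/m³
  commercially pure titanium: E = 104.0 GPa, ρ = 4501 kg/m³
  elm: E = 11.38 GPa, ρ = 743.9 kg/m³
  low-carbon steel: E = 207.0 GPa, ρ = 7800 kg/m³
  elm: M = 4.53×10⁻³
  commercially pure titanium: M = 2.27×10⁻³
  low-carbon steel: M = 1.84×10⁻³
  stainless steel: M = 1.79×10⁻³
Elm ranks first.

elm, M = 4.53×10⁻³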